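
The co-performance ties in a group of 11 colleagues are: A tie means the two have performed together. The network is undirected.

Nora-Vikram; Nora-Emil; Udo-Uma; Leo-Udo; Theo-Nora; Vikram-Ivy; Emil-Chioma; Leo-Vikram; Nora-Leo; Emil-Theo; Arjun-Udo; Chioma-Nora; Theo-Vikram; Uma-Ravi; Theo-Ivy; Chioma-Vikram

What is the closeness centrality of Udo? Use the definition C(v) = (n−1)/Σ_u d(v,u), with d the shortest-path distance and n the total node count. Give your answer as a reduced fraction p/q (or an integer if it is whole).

Distances from Udo: Arjun:1, Chioma:3, Emil:3, Ivy:3, Leo:1, Nora:2, Ravi:2, Theo:3, Uma:1, Vikram:2. Sum = 21.
n = 11, so closeness = 10/21.

10/21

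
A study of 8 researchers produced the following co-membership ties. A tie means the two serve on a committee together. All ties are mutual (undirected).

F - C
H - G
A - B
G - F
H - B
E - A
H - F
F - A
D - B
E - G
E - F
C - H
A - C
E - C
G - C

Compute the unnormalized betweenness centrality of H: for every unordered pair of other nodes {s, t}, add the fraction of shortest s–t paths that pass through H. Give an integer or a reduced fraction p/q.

4

Pairs whose geodesics pass through H — C–B: 1/2; C–D: 1/2; G–B: 1; G–D: 1; F–B: 1/2; F–D: 1/2.
All other pairs contribute 0.
Summing the contributions gives betweenness(H) = 4.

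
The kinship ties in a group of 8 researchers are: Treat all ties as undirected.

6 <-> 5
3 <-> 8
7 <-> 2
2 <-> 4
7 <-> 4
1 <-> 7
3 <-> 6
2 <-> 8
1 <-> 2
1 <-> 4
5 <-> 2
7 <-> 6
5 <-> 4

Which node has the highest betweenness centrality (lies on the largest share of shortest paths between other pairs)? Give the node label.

Unnormalized betweenness of each node: 1:0, 2:17/3, 3:1, 4:5/6, 5:4/3, 6:7/2, 7:17/6, 8:11/6.
2 has the largest value, 17/3, making it the main broker — the node through which the most shortest paths run.

2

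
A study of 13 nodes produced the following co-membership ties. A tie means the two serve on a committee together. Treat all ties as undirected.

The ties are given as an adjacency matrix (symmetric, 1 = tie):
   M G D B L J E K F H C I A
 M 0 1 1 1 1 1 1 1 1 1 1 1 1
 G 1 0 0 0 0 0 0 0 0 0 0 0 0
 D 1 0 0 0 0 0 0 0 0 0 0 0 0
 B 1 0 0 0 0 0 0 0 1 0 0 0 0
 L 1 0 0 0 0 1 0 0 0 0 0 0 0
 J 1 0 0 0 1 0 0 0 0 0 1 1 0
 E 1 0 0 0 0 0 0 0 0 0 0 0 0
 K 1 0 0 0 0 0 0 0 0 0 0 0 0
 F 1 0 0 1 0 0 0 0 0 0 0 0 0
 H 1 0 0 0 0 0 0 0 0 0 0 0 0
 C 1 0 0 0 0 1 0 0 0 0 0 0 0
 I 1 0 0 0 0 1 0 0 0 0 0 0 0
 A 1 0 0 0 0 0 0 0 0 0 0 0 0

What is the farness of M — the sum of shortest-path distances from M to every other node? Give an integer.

Distances from M: A:1, B:1, C:1, D:1, E:1, F:1, G:1, H:1, I:1, J:1, K:1, L:1.
Sum = 1 + 1 + 1 + 1 + 1 + 1 + 1 + 1 + 1 + 1 + 1 + 1 = 12.

12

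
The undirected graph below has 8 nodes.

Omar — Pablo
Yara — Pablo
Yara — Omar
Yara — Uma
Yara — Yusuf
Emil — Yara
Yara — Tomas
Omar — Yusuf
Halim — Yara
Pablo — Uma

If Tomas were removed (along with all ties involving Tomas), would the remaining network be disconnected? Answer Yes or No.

No

Even without Tomas, every remaining node can still reach every other (the residual graph is connected), so Tomas is not a cut vertex.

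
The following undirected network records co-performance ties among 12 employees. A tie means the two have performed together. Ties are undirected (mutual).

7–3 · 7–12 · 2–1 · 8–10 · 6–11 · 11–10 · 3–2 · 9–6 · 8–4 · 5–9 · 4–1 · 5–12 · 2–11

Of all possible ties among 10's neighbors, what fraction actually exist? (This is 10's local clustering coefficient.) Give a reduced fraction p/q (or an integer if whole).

0

10's neighbors: 8 and 11 (k = 2).
Possible neighbor pairs: C(2,2) = 1. Edges among them: none → e = 0.
Clustering(10) = 0/1.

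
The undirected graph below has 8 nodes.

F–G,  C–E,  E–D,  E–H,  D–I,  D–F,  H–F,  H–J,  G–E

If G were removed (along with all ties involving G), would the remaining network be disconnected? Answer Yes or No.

Even without G, every remaining node can still reach every other (the residual graph is connected), so G is not a cut vertex.

No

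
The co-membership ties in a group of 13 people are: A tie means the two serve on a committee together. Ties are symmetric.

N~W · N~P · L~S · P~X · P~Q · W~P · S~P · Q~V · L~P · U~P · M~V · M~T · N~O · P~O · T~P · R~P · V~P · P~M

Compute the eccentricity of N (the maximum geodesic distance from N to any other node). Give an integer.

2

Distances from N: L:2, M:2, O:1, P:1, Q:2, R:2, S:2, T:2, U:2, V:2, W:1, X:2.
The largest is 2 (to Q, V, R, M, X, T, U, L, and S), so the eccentricity of N is 2.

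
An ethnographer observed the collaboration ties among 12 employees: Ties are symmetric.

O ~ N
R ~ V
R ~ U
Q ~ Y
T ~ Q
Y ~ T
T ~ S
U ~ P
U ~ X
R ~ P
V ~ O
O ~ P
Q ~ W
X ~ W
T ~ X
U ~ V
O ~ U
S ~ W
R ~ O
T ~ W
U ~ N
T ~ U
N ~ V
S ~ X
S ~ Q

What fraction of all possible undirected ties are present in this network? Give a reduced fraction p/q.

There are 25 edges and 12 nodes, so the maximum possible is C(12,2) = 66.
Density = 25/66.

25/66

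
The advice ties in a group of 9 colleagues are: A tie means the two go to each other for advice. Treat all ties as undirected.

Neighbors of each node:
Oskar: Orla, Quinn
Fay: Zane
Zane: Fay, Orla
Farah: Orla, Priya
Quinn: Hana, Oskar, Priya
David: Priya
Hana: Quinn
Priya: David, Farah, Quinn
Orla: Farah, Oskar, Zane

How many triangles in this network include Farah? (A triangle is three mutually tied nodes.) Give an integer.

0

Farah's neighbors are Orla and Priya, but none of them are tied to each other, so no triangle contains Farah.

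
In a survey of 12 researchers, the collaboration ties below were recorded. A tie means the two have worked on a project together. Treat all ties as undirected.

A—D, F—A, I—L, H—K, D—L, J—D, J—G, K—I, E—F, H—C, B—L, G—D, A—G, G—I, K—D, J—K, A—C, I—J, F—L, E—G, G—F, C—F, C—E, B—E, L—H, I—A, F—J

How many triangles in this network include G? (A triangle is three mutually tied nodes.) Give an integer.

G's neighbors: A, D, E, F, I, and J.
Neighbor pairs that are themselves tied: G–A–D; G–A–F; G–A–I; G–D–J; G–E–F; G–F–J; G–I–J. Each forms one triangle with G, for 7 in total.

7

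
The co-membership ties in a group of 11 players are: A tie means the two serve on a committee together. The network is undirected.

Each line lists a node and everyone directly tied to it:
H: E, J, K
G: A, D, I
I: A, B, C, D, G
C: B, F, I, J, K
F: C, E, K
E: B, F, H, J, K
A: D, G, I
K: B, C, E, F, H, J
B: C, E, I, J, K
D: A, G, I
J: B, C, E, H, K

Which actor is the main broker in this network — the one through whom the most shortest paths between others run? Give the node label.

Unnormalized betweenness of each node: A:0, B:213/20, C:154/15, D:0, E:23/10, F:1/4, G:0, H:0, I:21, J:161/60, K:77/20.
I has the largest value, 21, making it the main broker — the node through which the most shortest paths run.

I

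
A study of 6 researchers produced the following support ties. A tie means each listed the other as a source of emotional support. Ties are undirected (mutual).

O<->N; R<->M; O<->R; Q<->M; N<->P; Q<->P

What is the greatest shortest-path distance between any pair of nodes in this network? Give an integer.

3

Eccentricity of each node (its greatest distance to any other): M:3, N:3, O:3, P:3, Q:3, R:3.
The maximum eccentricity is 3, realized for instance by the pair O–Q via O – R – M – Q. So the diameter is 3.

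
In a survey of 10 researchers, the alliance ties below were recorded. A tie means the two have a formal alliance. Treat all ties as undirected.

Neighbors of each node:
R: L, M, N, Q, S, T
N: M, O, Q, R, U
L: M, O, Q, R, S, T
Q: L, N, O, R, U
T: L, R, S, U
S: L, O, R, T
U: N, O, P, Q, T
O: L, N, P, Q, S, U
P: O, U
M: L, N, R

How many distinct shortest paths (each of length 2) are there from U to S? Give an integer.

The shortest distance is 2. The length-2 paths are: U–T–S; U–O–S.
That gives 2 distinct shortest paths.

2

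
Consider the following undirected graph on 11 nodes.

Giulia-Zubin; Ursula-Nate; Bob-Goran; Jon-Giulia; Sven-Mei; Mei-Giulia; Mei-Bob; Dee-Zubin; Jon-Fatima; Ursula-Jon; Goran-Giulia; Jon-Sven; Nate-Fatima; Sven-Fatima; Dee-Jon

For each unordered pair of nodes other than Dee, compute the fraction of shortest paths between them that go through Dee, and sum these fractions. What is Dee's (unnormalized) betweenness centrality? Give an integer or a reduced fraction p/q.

7/3

Pairs whose geodesics pass through Dee — Sven–Zubin: 1/3; Fatima–Zubin: 1/2; Nate–Zubin: 2/4; Ursula–Zubin: 1/2; Jon–Zubin: 1/2.
All other pairs contribute 0.
Summing the contributions gives betweenness(Dee) = 7/3.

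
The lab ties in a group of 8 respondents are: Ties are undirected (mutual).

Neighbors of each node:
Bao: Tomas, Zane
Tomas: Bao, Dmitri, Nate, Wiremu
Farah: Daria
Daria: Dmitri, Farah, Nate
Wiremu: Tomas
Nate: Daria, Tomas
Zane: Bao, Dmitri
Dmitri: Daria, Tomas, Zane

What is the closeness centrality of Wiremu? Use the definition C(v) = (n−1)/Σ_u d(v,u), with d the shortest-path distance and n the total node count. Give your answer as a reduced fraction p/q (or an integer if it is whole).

7/17

Distances from Wiremu: Bao:2, Daria:3, Dmitri:2, Farah:4, Nate:2, Tomas:1, Zane:3. Sum = 17.
n = 8, so closeness = 7/17.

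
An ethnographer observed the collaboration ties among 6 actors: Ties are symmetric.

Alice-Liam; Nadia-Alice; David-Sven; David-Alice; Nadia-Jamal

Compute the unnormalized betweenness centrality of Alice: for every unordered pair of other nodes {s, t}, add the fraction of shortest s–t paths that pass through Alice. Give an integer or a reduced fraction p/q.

8

Pairs whose geodesics pass through Alice — David–Liam: 1; David–Nadia: 1; David–Jamal: 1; Liam–Sven: 1; Liam–Nadia: 1; Liam–Jamal: 1; Sven–Nadia: 1; Sven–Jamal: 1.
All other pairs contribute 0.
Summing the contributions gives betweenness(Alice) = 8.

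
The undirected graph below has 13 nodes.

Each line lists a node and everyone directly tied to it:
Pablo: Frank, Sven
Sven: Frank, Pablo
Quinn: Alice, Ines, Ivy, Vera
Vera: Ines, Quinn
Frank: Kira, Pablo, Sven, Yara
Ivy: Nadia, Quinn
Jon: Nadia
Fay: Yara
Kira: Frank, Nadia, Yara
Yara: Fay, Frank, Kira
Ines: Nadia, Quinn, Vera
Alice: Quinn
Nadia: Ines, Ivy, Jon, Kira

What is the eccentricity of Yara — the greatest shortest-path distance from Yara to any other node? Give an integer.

5

Distances from Yara: Alice:5, Fay:1, Frank:1, Ines:3, Ivy:3, Jon:3, Kira:1, Nadia:2, Pablo:2, Quinn:4, Sven:2, Vera:4.
The largest is 5 (to Alice), so the eccentricity of Yara is 5.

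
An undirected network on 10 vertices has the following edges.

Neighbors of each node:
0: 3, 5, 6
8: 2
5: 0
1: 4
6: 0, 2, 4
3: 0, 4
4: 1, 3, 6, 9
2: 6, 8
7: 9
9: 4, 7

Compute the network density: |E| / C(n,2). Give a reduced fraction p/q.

There are 10 edges and 10 nodes, so the maximum possible is C(10,2) = 45.
Density = 10/45 = 2/9.

2/9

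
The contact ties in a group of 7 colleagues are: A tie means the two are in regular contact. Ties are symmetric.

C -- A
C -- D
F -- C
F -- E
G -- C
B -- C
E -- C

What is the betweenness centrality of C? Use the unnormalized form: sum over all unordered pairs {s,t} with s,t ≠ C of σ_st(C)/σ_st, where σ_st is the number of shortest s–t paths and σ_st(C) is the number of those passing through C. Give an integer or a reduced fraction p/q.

14

Pairs whose geodesics pass through C — D–A: 1; D–E: 1; D–G: 1; D–F: 1; D–B: 1; A–E: 1; A–G: 1; A–F: 1; A–B: 1; E–G: 1; E–B: 1; G–F: 1; G–B: 1; F–B: 1.
All other pairs contribute 0.
Summing the contributions gives betweenness(C) = 14.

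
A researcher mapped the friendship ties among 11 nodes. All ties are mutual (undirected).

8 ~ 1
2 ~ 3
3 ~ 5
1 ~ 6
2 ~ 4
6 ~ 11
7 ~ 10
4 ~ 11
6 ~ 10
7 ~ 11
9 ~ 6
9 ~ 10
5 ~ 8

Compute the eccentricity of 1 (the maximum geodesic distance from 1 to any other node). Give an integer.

4

Distances from 1: 2:4, 3:3, 4:3, 5:2, 6:1, 7:3, 8:1, 9:2, 10:2, 11:2.
The largest is 4 (to 2), so the eccentricity of 1 is 4.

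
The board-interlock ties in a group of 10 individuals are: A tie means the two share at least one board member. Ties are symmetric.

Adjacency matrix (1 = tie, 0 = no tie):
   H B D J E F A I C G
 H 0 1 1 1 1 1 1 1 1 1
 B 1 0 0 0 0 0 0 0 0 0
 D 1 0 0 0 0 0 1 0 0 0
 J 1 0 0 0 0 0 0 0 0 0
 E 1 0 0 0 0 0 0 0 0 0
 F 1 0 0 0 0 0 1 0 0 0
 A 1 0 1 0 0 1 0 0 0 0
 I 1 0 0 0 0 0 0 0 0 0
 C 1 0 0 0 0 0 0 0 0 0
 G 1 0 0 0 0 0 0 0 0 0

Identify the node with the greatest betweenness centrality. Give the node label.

Unnormalized betweenness of each node: A:1/2, B:0, C:0, D:0, E:0, F:0, G:0, H:67/2, I:0, J:0.
H has the largest value, 67/2, making it the main broker — the node through which the most shortest paths run.

H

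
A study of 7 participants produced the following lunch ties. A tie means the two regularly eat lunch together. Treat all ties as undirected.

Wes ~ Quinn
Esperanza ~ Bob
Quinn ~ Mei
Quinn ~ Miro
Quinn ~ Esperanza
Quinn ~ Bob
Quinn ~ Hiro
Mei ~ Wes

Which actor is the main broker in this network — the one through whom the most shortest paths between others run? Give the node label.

Unnormalized betweenness of each node: Bob:0, Esperanza:0, Hiro:0, Mei:0, Miro:0, Quinn:13, Wes:0.
Quinn has the largest value, 13, making it the main broker — the node through which the most shortest paths run.

Quinn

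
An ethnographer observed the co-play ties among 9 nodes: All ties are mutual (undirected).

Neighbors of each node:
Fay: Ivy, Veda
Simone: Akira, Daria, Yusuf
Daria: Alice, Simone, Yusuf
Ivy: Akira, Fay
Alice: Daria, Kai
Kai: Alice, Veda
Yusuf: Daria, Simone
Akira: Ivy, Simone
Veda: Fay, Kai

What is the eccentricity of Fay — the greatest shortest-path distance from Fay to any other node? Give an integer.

4

Distances from Fay: Akira:2, Alice:3, Daria:4, Ivy:1, Kai:2, Simone:3, Veda:1, Yusuf:4.
The largest is 4 (to Daria and Yusuf), so the eccentricity of Fay is 4.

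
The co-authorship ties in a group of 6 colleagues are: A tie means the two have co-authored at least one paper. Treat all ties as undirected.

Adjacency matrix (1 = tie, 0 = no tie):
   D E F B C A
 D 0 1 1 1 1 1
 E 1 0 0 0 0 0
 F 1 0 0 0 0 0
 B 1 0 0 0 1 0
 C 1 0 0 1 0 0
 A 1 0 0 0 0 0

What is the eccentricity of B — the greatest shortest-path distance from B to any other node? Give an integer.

Distances from B: A:2, C:1, D:1, E:2, F:2.
The largest is 2 (to E, F, and A), so the eccentricity of B is 2.

2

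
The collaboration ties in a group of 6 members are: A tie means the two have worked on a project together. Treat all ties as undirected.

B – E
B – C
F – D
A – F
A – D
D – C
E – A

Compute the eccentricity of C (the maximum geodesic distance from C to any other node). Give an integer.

Distances from C: A:2, B:1, D:1, E:2, F:2.
The largest is 2 (to E, A, and F), so the eccentricity of C is 2.

2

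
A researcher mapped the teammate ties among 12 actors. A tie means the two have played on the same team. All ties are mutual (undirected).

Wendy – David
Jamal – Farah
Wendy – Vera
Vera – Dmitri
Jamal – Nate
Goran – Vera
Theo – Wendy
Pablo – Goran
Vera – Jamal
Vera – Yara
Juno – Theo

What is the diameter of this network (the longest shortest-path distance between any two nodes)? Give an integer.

5

Eccentricity of each node (its greatest distance to any other): David:4, Dmitri:4, Farah:5, Goran:4, Jamal:4, Juno:5, Nate:5, Pablo:5, Theo:4, Vera:3, Wendy:3, Yara:4.
The maximum eccentricity is 5, realized for instance by the pair Farah–Juno via Farah – Jamal – Vera – Wendy – Theo – Juno. So the diameter is 5.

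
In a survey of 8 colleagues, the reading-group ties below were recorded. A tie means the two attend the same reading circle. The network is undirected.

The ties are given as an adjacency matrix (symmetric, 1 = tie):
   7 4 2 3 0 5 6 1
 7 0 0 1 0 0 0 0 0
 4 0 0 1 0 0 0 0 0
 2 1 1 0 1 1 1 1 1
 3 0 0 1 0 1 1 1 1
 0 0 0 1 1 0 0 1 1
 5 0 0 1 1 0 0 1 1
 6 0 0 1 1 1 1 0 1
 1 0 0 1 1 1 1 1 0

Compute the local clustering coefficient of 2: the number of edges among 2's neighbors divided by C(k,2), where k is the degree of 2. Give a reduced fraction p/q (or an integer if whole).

2's neighbors: 0, 1, 3, 4, 5, 6, and 7 (k = 7).
Possible neighbor pairs: C(7,2) = 21. Edges among them: 0–1, 0–3, 0–6, 1–3, 1–5, 1–6, 3–5, 3–6, 5–6 → e = 9.
Clustering(2) = 9/21 = 3/7.

3/7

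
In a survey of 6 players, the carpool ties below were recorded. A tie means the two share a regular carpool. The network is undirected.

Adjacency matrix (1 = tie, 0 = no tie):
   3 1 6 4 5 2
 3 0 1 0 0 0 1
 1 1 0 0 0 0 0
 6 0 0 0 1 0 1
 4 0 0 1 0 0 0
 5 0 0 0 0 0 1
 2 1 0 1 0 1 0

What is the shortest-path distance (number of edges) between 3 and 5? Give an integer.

2

One shortest route is 3 – 2 – 5, which uses 2 edges, and 3 and 5 are not directly tied, so nothing shorter exists. So d(3,5) = 2.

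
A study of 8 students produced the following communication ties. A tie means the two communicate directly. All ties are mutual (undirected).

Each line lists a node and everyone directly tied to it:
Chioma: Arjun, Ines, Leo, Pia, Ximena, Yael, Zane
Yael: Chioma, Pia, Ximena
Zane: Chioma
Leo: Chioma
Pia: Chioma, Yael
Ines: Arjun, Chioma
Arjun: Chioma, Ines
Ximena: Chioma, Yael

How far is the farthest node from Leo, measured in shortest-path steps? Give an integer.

2

Distances from Leo: Arjun:2, Chioma:1, Ines:2, Pia:2, Ximena:2, Yael:2, Zane:2.
The largest is 2 (to Yael, Arjun, Ines, Pia, Ximena, and Zane), so the eccentricity of Leo is 2.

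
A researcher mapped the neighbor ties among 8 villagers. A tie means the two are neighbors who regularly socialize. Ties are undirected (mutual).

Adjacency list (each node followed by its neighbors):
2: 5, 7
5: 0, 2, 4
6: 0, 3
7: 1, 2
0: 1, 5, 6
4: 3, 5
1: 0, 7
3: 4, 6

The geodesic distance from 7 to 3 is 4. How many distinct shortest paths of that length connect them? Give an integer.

The shortest distance is 4. The length-4 paths are: 7–2–5–4–3; 7–1–0–6–3.
That gives 2 distinct shortest paths.

2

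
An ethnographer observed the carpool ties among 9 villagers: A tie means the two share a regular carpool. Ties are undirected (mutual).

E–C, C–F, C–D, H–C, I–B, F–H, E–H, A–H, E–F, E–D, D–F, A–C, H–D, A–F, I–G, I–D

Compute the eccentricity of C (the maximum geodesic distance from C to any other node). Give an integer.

3

Distances from C: A:1, B:3, D:1, E:1, F:1, G:3, H:1, I:2.
The largest is 3 (to G and B), so the eccentricity of C is 3.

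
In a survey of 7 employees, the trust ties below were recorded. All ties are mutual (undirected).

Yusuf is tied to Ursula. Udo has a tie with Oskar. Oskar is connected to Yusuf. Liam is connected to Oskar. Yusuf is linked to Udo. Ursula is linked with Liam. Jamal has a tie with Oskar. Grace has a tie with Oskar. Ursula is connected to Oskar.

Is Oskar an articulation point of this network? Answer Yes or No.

Yes

Removing Oskar leaves {Liam, Udo, Ursula, and Yusuf} with no path to {Grace}, so the network splits into 3 components. Oskar is a cut vertex.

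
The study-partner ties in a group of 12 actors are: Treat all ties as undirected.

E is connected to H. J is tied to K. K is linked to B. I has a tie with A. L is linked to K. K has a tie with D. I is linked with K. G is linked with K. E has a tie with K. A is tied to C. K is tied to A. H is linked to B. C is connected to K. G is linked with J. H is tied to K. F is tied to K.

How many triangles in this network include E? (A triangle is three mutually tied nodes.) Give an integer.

1

E's neighbors: H and K.
Neighbor pairs that are themselves tied: E–H–K. Each forms one triangle with E, for 1 in total.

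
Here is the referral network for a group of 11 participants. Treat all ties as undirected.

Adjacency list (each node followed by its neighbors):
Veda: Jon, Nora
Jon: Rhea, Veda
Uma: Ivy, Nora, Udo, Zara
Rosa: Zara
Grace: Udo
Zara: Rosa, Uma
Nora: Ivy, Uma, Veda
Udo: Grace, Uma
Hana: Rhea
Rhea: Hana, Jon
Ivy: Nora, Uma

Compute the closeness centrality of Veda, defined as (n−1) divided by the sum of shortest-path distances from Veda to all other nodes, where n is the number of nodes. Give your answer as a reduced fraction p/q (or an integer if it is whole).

Distances from Veda: Grace:4, Hana:3, Ivy:2, Jon:1, Nora:1, Rhea:2, Rosa:4, Udo:3, Uma:2, Zara:3. Sum = 25.
n = 11, so closeness = 10/25 = 2/5.

2/5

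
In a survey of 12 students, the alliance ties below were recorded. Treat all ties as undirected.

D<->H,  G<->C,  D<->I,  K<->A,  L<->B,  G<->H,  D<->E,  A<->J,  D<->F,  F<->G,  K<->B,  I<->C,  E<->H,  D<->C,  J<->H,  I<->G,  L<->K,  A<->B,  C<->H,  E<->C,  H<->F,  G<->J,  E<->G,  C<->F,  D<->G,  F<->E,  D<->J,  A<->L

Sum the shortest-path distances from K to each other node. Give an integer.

30

Distances from K: A:1, B:1, C:4, D:3, E:4, F:4, G:3, H:3, I:4, J:2, L:1.
Sum = 1 + 1 + 4 + 3 + 4 + 4 + 3 + 3 + 4 + 2 + 1 = 30.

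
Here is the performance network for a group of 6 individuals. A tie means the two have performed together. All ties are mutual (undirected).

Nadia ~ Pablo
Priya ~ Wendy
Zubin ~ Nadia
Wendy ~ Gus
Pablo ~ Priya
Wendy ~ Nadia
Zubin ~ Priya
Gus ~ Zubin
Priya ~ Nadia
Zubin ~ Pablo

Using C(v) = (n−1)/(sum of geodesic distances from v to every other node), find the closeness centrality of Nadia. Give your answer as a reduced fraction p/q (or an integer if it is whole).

5/6

Distances from Nadia: Gus:2, Pablo:1, Priya:1, Wendy:1, Zubin:1. Sum = 6.
n = 6, so closeness = 5/6.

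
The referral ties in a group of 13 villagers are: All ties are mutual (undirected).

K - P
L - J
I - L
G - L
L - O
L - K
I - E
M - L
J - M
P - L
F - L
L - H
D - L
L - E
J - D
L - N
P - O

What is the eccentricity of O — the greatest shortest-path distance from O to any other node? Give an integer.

2

Distances from O: D:2, E:2, F:2, G:2, H:2, I:2, J:2, K:2, L:1, M:2, N:2, P:1.
The largest is 2 (to N, K, F, D, I, G, M, E, J, and H), so the eccentricity of O is 2.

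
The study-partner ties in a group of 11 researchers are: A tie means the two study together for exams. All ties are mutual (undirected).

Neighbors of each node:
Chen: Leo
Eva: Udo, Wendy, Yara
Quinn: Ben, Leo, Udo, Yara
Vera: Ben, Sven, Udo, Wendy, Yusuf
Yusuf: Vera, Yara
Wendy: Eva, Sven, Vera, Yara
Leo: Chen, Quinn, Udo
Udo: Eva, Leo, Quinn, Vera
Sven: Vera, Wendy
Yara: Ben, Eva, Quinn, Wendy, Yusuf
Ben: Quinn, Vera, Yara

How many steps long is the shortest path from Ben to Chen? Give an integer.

3

One shortest route is Ben – Quinn – Leo – Chen, which uses 3 edges, and at distance 2 from Ben we only reach {Eva, Leo, Sven, Udo, Wendy, Yusuf}, which does not include Chen. So d(Ben,Chen) = 3.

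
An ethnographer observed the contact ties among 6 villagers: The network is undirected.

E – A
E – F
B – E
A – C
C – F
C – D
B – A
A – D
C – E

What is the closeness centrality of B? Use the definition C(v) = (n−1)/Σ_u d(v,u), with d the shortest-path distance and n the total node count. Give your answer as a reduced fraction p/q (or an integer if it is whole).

Distances from B: A:1, C:2, D:2, E:1, F:2. Sum = 8.
n = 6, so closeness = 5/8.

5/8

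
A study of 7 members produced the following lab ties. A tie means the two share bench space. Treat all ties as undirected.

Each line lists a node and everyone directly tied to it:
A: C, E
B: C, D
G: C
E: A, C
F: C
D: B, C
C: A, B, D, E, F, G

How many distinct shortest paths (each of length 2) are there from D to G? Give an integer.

1

The shortest distance is 2, and the only length-2 path is D–C–G. So there is exactly 1 shortest path.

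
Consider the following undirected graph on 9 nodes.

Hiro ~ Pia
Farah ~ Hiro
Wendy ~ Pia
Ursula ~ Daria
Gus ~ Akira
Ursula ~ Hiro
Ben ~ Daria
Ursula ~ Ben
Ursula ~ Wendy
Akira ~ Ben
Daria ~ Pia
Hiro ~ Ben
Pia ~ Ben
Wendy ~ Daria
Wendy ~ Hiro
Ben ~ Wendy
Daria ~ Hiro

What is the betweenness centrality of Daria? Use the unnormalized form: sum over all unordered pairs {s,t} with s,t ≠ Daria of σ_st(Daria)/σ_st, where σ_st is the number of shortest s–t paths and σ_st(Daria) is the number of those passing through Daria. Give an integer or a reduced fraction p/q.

Pairs whose geodesics pass through Daria — Pia–Ursula: 1/4.
All other pairs contribute 0.
Summing the contributions gives betweenness(Daria) = 1/4.

1/4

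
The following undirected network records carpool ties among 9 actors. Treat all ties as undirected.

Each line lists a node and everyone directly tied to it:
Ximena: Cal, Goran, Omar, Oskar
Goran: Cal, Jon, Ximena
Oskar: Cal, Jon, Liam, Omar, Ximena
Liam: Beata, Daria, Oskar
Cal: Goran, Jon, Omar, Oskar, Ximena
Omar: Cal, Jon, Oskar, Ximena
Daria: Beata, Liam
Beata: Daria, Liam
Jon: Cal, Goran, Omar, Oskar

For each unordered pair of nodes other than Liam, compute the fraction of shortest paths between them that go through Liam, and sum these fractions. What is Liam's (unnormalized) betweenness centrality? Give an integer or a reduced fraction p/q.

12

Pairs whose geodesics pass through Liam — Beata–Omar: 1; Beata–Cal: 1; Beata–Goran: 3/3; Beata–Jon: 1; Beata–Ximena: 1; Beata–Oskar: 1; Daria–Omar: 1; Daria–Cal: 1; Daria–Goran: 3/3; Daria–Jon: 1; Daria–Ximena: 1; Daria–Oskar: 1.
All other pairs contribute 0.
Summing the contributions gives betweenness(Liam) = 12.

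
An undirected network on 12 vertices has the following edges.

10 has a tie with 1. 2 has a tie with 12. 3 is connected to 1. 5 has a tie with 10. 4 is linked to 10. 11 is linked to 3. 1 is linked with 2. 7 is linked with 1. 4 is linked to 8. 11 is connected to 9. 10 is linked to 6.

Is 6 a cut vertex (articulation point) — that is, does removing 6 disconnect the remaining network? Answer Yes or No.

No

Even without 6, every remaining node can still reach every other (the residual graph is connected), so 6 is not a cut vertex.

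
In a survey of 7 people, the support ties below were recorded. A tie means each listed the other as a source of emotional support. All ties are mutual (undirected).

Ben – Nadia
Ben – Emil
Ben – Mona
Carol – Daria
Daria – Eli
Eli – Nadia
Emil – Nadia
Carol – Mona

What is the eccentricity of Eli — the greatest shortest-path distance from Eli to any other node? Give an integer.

3

Distances from Eli: Ben:2, Carol:2, Daria:1, Emil:2, Mona:3, Nadia:1.
The largest is 3 (to Mona), so the eccentricity of Eli is 3.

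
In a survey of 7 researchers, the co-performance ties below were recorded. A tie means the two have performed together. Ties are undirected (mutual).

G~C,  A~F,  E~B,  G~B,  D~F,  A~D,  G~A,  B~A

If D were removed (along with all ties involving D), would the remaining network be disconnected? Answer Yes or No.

No

Even without D, every remaining node can still reach every other (the residual graph is connected), so D is not a cut vertex.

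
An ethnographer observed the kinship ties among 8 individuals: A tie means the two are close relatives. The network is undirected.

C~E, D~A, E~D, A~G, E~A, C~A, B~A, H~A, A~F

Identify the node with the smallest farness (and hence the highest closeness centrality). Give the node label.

Farness (sum of distances to all others) for each node — A:7, B:13, C:12, D:12, E:11, F:13, G:13, H:13.
The smallest farness is 7, for A, so A has the highest closeness.

A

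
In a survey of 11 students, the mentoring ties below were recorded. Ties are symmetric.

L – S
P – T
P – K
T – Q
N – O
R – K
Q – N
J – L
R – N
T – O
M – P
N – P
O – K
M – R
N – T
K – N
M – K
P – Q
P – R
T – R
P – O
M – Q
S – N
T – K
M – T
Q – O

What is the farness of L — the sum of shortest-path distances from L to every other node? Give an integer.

26

Distances from L: J:1, K:3, M:4, N:2, O:3, P:3, Q:3, R:3, S:1, T:3.
Sum = 1 + 3 + 4 + 2 + 3 + 3 + 3 + 3 + 1 + 3 = 26.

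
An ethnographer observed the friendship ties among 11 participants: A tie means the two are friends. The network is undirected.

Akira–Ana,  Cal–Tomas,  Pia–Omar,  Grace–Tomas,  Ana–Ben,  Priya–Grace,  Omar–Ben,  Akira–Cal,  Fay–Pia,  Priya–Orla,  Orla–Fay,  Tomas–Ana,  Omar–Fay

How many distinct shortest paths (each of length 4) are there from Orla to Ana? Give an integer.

The shortest distance is 4. The length-4 paths are: Orla–Fay–Omar–Ben–Ana; Orla–Priya–Grace–Tomas–Ana.
That gives 2 distinct shortest paths.

2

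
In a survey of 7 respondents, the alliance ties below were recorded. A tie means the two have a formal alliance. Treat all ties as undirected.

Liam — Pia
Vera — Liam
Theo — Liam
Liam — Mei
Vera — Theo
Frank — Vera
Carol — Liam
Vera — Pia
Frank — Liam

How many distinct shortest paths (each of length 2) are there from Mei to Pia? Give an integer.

The shortest distance is 2, and the only length-2 path is Mei–Liam–Pia. So there is exactly 1 shortest path.

1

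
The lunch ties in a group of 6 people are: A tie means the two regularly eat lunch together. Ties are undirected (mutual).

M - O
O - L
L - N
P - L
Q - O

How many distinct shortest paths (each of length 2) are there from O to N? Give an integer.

1

The shortest distance is 2, and the only length-2 path is O–L–N. So there is exactly 1 shortest path.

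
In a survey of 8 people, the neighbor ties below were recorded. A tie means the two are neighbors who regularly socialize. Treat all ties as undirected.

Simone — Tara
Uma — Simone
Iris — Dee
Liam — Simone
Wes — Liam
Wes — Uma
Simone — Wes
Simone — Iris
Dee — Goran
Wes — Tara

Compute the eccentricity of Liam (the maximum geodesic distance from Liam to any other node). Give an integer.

Distances from Liam: Dee:3, Goran:4, Iris:2, Simone:1, Tara:2, Uma:2, Wes:1.
The largest is 4 (to Goran), so the eccentricity of Liam is 4.

4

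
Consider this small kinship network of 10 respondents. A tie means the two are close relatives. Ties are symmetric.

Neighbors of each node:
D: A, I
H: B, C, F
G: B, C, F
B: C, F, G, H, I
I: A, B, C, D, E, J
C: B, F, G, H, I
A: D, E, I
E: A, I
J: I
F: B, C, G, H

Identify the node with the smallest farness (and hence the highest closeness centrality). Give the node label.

I

Farness (sum of distances to all others) for each node — A:18, B:13, C:13, D:19, E:19, F:18, G:19, H:19, I:12, J:20.
The smallest farness is 12, for I, so I has the highest closeness.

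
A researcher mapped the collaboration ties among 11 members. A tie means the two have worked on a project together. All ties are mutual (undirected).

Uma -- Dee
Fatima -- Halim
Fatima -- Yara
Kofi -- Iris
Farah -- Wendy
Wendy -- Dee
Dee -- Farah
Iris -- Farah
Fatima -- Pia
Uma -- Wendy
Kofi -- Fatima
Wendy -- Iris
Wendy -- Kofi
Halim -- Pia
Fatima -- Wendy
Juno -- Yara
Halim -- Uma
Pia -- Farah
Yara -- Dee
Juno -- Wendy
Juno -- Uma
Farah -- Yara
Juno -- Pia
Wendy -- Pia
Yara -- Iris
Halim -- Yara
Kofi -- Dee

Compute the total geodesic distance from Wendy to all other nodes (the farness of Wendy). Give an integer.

12

Distances from Wendy: Dee:1, Farah:1, Fatima:1, Halim:2, Iris:1, Juno:1, Kofi:1, Pia:1, Uma:1, Yara:2.
Sum = 1 + 1 + 1 + 2 + 1 + 1 + 1 + 1 + 1 + 2 = 12.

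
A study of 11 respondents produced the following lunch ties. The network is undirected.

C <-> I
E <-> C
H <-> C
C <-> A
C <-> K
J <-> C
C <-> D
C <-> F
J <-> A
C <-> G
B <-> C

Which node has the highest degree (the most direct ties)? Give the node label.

C

Degrees — A:2, B:1, C:10, D:1, E:1, F:1, G:1, H:1, I:1, J:2, K:1.
The maximum is 10, attained only by C.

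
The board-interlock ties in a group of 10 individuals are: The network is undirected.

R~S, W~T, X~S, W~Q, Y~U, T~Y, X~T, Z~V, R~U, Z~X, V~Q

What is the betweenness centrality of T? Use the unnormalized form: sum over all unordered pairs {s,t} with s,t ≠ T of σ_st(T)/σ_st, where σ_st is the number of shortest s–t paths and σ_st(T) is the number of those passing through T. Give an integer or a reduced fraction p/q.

Pairs whose geodesics pass through T — W–Z: 1/2; W–X: 1; W–S: 1; W–R: 2/2; W–U: 1; W–Y: 1; Q–X: 1/2; Q–S: 1/2; Q–R: 2/3; Q–U: 1; Q–Y: 1; V–U: 2/3; V–Y: 2/2; Z–U: 1/2 … (+4 more pairs).
All other pairs contribute 0.
Summing the contributions gives betweenness(T) = 43/3.

43/3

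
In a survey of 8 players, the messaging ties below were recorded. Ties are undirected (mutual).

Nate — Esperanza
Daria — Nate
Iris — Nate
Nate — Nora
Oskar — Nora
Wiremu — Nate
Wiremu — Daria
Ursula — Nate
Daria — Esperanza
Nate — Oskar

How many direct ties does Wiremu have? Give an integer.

2

Wiremu is directly tied to Daria and Nate. That is 2 neighbors, so the degree of Wiremu is 2.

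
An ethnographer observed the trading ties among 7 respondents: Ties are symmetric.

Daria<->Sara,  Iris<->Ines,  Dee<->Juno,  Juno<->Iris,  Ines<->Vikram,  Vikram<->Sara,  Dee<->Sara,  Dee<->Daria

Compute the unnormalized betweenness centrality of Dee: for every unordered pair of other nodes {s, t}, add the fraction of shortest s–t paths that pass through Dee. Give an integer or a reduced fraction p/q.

Pairs whose geodesics pass through Dee — Iris–Daria: 1; Iris–Sara: 1/2; Juno–Daria: 1; Juno–Sara: 1; Juno–Vikram: 1/2.
All other pairs contribute 0.
Summing the contributions gives betweenness(Dee) = 4.

4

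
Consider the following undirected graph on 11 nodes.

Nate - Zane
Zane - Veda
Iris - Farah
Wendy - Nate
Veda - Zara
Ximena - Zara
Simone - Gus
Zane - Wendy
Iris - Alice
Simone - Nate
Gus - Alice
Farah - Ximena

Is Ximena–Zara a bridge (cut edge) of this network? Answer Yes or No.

Even without that edge, Ximena still reaches Zara via Ximena – Farah – Iris – Alice – Gus – Simone – Nate – Zane – Veda – Zara, so the network stays connected. Not a bridge.

No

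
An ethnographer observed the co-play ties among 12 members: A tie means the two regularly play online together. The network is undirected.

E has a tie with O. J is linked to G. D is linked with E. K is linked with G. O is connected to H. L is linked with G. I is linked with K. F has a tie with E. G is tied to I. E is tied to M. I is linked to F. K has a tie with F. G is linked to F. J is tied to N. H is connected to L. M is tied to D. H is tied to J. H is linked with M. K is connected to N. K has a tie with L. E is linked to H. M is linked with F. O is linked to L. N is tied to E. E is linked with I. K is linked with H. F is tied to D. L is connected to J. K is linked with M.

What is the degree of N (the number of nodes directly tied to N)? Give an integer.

N is directly tied to E, J, and K. That is 3 neighbors, so the degree of N is 3.

3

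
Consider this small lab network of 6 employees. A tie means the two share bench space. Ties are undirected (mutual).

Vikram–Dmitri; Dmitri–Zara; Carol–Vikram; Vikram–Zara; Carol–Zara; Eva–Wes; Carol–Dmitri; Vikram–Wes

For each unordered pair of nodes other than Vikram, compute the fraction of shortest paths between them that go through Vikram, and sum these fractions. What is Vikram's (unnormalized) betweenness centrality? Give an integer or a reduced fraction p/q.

Pairs whose geodesics pass through Vikram — Dmitri–Wes: 1; Dmitri–Eva: 1; Zara–Wes: 1; Zara–Eva: 1; Carol–Wes: 1; Carol–Eva: 1.
All other pairs contribute 0.
Summing the contributions gives betweenness(Vikram) = 6.

6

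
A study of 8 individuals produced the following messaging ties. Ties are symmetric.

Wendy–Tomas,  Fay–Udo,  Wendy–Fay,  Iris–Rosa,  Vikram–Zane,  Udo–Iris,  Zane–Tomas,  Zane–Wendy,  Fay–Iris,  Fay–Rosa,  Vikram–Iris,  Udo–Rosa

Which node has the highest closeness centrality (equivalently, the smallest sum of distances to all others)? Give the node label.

Farness (sum of distances to all others) for each node — Fay:10, Iris:11, Rosa:13, Tomas:15, Udo:13, Vikram:12, Wendy:11, Zane:13.
The smallest farness is 10, for Fay, so Fay has the highest closeness.

Fay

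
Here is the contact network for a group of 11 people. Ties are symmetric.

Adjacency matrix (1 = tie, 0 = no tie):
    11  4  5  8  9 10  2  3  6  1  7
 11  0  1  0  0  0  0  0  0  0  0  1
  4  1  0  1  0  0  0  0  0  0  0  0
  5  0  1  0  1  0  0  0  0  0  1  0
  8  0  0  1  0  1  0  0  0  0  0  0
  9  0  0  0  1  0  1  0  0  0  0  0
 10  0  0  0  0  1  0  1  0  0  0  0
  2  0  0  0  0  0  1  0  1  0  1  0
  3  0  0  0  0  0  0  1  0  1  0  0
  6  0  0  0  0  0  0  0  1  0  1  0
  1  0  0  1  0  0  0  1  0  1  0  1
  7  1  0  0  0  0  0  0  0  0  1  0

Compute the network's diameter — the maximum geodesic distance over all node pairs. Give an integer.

Eccentricity of each node (its greatest distance to any other): 1:3, 2:3, 3:4, 4:4, 5:3, 6:4, 7:4, 8:4, 9:4, 10:4, 11:4.
The maximum eccentricity is 4, realized for instance by the pair 11–9 via 11 – 4 – 5 – 8 – 9. So the diameter is 4.

4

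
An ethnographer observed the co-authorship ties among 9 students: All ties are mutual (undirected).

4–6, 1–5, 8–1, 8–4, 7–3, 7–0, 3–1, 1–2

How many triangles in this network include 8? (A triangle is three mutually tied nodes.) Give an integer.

0

8's neighbors are 1 and 4, but none of them are tied to each other, so no triangle contains 8.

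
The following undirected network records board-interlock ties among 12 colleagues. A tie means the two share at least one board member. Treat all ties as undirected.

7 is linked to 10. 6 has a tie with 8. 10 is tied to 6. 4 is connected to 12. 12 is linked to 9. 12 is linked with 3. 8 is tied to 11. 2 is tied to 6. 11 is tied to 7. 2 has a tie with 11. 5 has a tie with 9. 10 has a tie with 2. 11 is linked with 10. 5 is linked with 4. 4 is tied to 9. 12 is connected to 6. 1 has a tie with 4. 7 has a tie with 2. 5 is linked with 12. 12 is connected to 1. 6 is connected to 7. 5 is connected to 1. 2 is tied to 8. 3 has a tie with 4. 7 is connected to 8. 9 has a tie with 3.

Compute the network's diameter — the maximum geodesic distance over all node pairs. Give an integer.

Eccentricity of each node (its greatest distance to any other): 1:4, 2:3, 3:4, 4:4, 5:4, 6:2, 7:3, 8:3, 9:4, 10:3, 11:4, 12:3.
The maximum eccentricity is 4, realized for instance by the pair 9–11 via 9 – 12 – 6 – 7 – 11. So the diameter is 4.

4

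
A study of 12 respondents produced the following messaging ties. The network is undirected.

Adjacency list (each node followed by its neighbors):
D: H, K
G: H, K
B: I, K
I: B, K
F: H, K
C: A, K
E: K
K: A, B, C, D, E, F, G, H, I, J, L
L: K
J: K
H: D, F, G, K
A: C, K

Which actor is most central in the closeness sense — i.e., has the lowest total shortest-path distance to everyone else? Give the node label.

Farness (sum of distances to all others) for each node — A:20, B:20, C:20, D:20, E:21, F:20, G:20, H:18, I:20, J:21, K:11, L:21.
The smallest farness is 11, for K, so K has the highest closeness.

K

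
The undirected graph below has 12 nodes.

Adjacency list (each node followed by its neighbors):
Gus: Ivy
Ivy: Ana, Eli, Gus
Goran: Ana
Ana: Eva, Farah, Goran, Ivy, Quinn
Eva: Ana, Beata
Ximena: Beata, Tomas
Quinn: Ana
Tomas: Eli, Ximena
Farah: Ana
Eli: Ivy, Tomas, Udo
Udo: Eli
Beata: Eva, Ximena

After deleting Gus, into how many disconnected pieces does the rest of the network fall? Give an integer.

1

Gus's neighbors (Ivy) remain reachable from one another through other ties, so the rest of the network stays in one piece.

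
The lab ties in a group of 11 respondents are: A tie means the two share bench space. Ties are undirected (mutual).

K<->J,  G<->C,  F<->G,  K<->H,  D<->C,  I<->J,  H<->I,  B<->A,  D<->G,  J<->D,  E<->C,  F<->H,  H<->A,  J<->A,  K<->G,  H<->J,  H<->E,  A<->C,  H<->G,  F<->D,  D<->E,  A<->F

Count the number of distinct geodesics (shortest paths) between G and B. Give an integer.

The shortest distance is 3. The length-3 paths are: G–C–A–B; G–H–A–B; G–F–A–B.
That gives 3 distinct shortest paths.

3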